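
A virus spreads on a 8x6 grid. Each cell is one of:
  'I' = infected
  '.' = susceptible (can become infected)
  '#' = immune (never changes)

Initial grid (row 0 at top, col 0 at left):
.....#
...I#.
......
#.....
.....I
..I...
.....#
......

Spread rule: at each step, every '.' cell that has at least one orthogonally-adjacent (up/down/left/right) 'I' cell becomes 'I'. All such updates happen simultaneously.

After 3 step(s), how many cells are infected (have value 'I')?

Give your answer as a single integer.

Answer: 39

Derivation:
Step 0 (initial): 3 infected
Step 1: +10 new -> 13 infected
Step 2: +16 new -> 29 infected
Step 3: +10 new -> 39 infected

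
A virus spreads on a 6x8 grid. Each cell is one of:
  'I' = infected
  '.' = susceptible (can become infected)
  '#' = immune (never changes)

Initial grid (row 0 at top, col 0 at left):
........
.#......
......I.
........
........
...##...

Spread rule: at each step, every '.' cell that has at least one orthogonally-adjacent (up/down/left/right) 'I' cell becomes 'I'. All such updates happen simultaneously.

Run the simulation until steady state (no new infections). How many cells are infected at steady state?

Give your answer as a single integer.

Step 0 (initial): 1 infected
Step 1: +4 new -> 5 infected
Step 2: +7 new -> 12 infected
Step 3: +8 new -> 20 infected
Step 4: +7 new -> 27 infected
Step 5: +5 new -> 32 infected
Step 6: +4 new -> 36 infected
Step 7: +5 new -> 41 infected
Step 8: +3 new -> 44 infected
Step 9: +1 new -> 45 infected
Step 10: +0 new -> 45 infected

Answer: 45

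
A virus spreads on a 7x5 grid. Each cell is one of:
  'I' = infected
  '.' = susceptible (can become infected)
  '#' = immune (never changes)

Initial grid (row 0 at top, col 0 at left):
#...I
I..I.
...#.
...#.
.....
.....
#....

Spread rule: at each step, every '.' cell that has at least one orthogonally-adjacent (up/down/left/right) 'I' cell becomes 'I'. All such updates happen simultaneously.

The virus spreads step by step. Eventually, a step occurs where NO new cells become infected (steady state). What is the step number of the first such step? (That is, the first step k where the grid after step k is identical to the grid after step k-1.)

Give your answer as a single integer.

Step 0 (initial): 3 infected
Step 1: +5 new -> 8 infected
Step 2: +6 new -> 14 infected
Step 3: +4 new -> 18 infected
Step 4: +4 new -> 22 infected
Step 5: +4 new -> 26 infected
Step 6: +4 new -> 30 infected
Step 7: +1 new -> 31 infected
Step 8: +0 new -> 31 infected

Answer: 8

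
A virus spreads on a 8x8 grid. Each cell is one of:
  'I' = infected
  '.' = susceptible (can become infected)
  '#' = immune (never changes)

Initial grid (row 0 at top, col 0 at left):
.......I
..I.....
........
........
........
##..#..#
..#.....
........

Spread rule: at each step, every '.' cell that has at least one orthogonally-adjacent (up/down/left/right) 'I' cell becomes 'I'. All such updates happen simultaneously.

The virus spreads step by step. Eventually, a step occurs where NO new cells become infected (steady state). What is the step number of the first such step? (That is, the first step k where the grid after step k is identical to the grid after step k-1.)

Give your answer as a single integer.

Answer: 12

Derivation:
Step 0 (initial): 2 infected
Step 1: +6 new -> 8 infected
Step 2: +10 new -> 18 infected
Step 3: +10 new -> 28 infected
Step 4: +8 new -> 36 infected
Step 5: +5 new -> 41 infected
Step 6: +3 new -> 44 infected
Step 7: +4 new -> 48 infected
Step 8: +5 new -> 53 infected
Step 9: +3 new -> 56 infected
Step 10: +2 new -> 58 infected
Step 11: +1 new -> 59 infected
Step 12: +0 new -> 59 infected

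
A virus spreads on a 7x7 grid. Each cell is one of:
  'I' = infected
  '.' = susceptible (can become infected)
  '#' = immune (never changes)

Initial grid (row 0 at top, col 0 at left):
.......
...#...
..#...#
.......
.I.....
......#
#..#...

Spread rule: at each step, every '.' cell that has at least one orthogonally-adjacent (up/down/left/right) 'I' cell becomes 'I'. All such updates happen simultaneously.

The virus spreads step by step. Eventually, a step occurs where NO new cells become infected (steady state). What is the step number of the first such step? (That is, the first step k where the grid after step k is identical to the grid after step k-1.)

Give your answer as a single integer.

Step 0 (initial): 1 infected
Step 1: +4 new -> 5 infected
Step 2: +7 new -> 12 infected
Step 3: +6 new -> 18 infected
Step 4: +7 new -> 25 infected
Step 5: +7 new -> 32 infected
Step 6: +5 new -> 37 infected
Step 7: +3 new -> 40 infected
Step 8: +2 new -> 42 infected
Step 9: +1 new -> 43 infected
Step 10: +0 new -> 43 infected

Answer: 10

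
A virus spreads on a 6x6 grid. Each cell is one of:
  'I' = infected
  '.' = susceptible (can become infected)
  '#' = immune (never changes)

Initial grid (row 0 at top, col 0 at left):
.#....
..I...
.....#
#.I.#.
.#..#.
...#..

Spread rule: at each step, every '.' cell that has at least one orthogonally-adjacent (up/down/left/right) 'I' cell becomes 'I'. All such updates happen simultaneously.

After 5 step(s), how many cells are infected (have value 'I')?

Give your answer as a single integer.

Step 0 (initial): 2 infected
Step 1: +7 new -> 9 infected
Step 2: +7 new -> 16 infected
Step 3: +6 new -> 22 infected
Step 4: +2 new -> 24 infected
Step 5: +1 new -> 25 infected

Answer: 25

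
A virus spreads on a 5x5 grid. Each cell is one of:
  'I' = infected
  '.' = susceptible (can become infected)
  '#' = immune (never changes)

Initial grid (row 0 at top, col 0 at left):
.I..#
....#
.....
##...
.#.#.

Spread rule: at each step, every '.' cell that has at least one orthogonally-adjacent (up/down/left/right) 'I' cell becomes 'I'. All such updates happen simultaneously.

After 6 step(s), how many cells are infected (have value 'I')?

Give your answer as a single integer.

Answer: 17

Derivation:
Step 0 (initial): 1 infected
Step 1: +3 new -> 4 infected
Step 2: +4 new -> 8 infected
Step 3: +3 new -> 11 infected
Step 4: +2 new -> 13 infected
Step 5: +3 new -> 16 infected
Step 6: +1 new -> 17 infected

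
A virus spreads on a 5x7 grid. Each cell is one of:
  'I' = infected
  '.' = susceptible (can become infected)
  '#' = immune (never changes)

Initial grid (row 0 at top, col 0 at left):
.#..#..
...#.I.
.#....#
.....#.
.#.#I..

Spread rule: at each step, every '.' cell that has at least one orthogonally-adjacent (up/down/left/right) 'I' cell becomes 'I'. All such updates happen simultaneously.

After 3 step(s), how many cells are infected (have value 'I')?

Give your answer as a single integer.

Answer: 15

Derivation:
Step 0 (initial): 2 infected
Step 1: +6 new -> 8 infected
Step 2: +4 new -> 12 infected
Step 3: +3 new -> 15 infected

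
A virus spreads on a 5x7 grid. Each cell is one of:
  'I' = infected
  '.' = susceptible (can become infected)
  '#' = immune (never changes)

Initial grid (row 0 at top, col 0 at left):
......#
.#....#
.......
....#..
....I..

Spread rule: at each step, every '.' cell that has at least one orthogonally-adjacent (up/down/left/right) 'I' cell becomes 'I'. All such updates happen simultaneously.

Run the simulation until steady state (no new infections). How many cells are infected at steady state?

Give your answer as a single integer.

Answer: 31

Derivation:
Step 0 (initial): 1 infected
Step 1: +2 new -> 3 infected
Step 2: +4 new -> 7 infected
Step 3: +5 new -> 12 infected
Step 4: +7 new -> 19 infected
Step 5: +6 new -> 25 infected
Step 6: +3 new -> 28 infected
Step 7: +2 new -> 30 infected
Step 8: +1 new -> 31 infected
Step 9: +0 new -> 31 infected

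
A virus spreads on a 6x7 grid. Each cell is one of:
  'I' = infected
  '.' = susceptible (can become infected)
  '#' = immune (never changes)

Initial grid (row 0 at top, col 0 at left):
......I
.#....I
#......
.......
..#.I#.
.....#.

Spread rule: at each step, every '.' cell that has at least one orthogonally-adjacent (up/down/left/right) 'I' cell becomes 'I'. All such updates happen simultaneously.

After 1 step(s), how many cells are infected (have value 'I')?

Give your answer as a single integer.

Step 0 (initial): 3 infected
Step 1: +6 new -> 9 infected

Answer: 9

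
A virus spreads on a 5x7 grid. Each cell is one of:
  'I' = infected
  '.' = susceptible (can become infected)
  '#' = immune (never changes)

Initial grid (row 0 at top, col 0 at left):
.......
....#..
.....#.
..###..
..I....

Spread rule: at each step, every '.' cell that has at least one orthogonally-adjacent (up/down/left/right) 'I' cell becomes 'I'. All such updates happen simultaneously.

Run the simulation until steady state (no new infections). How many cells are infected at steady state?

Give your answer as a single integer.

Answer: 30

Derivation:
Step 0 (initial): 1 infected
Step 1: +2 new -> 3 infected
Step 2: +3 new -> 6 infected
Step 3: +3 new -> 9 infected
Step 4: +5 new -> 14 infected
Step 5: +5 new -> 19 infected
Step 6: +5 new -> 24 infected
Step 7: +2 new -> 26 infected
Step 8: +3 new -> 29 infected
Step 9: +1 new -> 30 infected
Step 10: +0 new -> 30 infected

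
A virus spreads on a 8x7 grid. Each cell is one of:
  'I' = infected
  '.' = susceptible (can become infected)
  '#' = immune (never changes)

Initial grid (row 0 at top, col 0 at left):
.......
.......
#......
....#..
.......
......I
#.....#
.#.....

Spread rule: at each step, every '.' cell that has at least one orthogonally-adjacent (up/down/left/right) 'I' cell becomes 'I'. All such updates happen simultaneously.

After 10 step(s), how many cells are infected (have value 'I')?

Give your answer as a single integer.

Step 0 (initial): 1 infected
Step 1: +2 new -> 3 infected
Step 2: +4 new -> 7 infected
Step 3: +6 new -> 13 infected
Step 4: +7 new -> 20 infected
Step 5: +8 new -> 28 infected
Step 6: +8 new -> 36 infected
Step 7: +5 new -> 41 infected
Step 8: +4 new -> 45 infected
Step 9: +2 new -> 47 infected
Step 10: +2 new -> 49 infected

Answer: 49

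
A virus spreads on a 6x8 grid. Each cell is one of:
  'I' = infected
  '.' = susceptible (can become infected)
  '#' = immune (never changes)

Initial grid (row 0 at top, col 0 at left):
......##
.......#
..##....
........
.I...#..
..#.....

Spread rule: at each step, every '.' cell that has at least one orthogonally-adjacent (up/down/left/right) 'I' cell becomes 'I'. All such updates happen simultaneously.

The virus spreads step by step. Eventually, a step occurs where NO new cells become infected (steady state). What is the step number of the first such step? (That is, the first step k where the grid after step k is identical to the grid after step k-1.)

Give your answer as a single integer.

Answer: 9

Derivation:
Step 0 (initial): 1 infected
Step 1: +4 new -> 5 infected
Step 2: +5 new -> 10 infected
Step 3: +5 new -> 15 infected
Step 4: +5 new -> 20 infected
Step 5: +6 new -> 26 infected
Step 6: +5 new -> 31 infected
Step 7: +6 new -> 37 infected
Step 8: +4 new -> 41 infected
Step 9: +0 new -> 41 infected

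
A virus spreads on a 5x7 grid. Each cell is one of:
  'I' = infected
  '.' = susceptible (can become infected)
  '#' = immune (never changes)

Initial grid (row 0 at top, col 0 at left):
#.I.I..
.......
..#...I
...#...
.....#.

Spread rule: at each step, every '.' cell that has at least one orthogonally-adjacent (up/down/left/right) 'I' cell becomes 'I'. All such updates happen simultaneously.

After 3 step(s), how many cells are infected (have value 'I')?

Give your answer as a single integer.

Step 0 (initial): 3 infected
Step 1: +8 new -> 11 infected
Step 2: +7 new -> 18 infected
Step 3: +4 new -> 22 infected

Answer: 22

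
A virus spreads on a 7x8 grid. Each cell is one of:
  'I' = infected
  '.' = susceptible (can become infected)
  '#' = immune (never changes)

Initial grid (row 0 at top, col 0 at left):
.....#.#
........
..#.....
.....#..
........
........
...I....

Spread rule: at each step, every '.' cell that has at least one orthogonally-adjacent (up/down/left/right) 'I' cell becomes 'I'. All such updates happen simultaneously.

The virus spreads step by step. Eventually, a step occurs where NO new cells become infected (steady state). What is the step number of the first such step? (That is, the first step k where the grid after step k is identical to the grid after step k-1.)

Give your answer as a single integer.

Answer: 10

Derivation:
Step 0 (initial): 1 infected
Step 1: +3 new -> 4 infected
Step 2: +5 new -> 9 infected
Step 3: +7 new -> 16 infected
Step 4: +8 new -> 24 infected
Step 5: +6 new -> 30 infected
Step 6: +8 new -> 38 infected
Step 7: +7 new -> 45 infected
Step 8: +4 new -> 49 infected
Step 9: +3 new -> 52 infected
Step 10: +0 new -> 52 infected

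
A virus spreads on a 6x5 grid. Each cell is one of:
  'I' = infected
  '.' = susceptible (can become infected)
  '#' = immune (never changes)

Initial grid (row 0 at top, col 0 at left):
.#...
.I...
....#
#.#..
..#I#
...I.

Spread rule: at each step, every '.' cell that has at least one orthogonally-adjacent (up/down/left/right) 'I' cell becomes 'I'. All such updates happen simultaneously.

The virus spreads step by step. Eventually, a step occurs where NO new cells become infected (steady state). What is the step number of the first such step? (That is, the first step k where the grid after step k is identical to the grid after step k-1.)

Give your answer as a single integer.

Step 0 (initial): 3 infected
Step 1: +6 new -> 9 infected
Step 2: +9 new -> 18 infected
Step 3: +4 new -> 22 infected
Step 4: +2 new -> 24 infected
Step 5: +0 new -> 24 infected

Answer: 5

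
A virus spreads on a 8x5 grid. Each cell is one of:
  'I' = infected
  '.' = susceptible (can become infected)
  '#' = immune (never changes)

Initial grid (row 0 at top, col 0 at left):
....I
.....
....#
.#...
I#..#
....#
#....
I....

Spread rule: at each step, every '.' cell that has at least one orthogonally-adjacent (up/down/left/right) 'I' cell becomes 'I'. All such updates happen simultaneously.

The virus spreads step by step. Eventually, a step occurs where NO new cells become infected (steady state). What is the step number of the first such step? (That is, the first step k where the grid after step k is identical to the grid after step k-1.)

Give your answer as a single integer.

Answer: 6

Derivation:
Step 0 (initial): 3 infected
Step 1: +5 new -> 8 infected
Step 2: +6 new -> 14 infected
Step 3: +8 new -> 22 infected
Step 4: +8 new -> 30 infected
Step 5: +4 new -> 34 infected
Step 6: +0 new -> 34 infected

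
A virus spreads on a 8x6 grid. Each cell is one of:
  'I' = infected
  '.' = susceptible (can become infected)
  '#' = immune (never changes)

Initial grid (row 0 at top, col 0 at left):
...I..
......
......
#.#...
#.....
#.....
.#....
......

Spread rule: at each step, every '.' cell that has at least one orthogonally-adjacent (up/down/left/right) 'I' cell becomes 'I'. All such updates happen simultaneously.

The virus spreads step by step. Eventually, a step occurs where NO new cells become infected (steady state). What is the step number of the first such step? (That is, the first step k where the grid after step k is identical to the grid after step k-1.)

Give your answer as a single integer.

Step 0 (initial): 1 infected
Step 1: +3 new -> 4 infected
Step 2: +5 new -> 9 infected
Step 3: +6 new -> 15 infected
Step 4: +5 new -> 20 infected
Step 5: +6 new -> 26 infected
Step 6: +5 new -> 31 infected
Step 7: +5 new -> 36 infected
Step 8: +3 new -> 39 infected
Step 9: +2 new -> 41 infected
Step 10: +1 new -> 42 infected
Step 11: +1 new -> 43 infected
Step 12: +0 new -> 43 infected

Answer: 12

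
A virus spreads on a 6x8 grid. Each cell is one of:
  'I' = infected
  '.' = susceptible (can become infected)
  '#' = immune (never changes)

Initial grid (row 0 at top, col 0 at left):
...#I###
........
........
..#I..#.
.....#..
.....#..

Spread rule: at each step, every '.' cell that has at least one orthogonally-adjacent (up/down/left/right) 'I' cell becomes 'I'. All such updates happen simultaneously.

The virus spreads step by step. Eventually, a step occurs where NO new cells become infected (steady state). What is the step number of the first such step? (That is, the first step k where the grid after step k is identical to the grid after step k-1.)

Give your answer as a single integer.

Answer: 10

Derivation:
Step 0 (initial): 2 infected
Step 1: +4 new -> 6 infected
Step 2: +8 new -> 14 infected
Step 3: +7 new -> 21 infected
Step 4: +8 new -> 29 infected
Step 5: +5 new -> 34 infected
Step 6: +2 new -> 36 infected
Step 7: +1 new -> 37 infected
Step 8: +2 new -> 39 infected
Step 9: +1 new -> 40 infected
Step 10: +0 new -> 40 infected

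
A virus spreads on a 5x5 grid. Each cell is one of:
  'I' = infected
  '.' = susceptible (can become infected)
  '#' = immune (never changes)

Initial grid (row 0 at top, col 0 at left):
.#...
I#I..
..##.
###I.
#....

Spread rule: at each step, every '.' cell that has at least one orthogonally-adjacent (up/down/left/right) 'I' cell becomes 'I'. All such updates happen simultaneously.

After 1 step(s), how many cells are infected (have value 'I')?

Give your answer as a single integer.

Answer: 9

Derivation:
Step 0 (initial): 3 infected
Step 1: +6 new -> 9 infected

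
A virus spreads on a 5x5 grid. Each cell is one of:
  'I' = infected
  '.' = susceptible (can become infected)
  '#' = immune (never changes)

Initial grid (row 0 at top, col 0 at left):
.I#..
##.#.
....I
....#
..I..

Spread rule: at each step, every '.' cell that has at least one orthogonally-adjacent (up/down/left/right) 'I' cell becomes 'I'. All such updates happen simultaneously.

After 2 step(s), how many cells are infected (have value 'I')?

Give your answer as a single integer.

Step 0 (initial): 3 infected
Step 1: +6 new -> 9 infected
Step 2: +6 new -> 15 infected

Answer: 15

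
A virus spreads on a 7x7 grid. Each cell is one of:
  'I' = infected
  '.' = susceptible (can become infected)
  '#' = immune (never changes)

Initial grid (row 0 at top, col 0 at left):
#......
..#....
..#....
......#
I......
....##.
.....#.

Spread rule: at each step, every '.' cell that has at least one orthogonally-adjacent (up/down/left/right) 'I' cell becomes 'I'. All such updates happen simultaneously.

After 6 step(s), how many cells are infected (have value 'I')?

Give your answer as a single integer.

Step 0 (initial): 1 infected
Step 1: +3 new -> 4 infected
Step 2: +5 new -> 9 infected
Step 3: +6 new -> 15 infected
Step 4: +5 new -> 20 infected
Step 5: +5 new -> 25 infected
Step 6: +6 new -> 31 infected

Answer: 31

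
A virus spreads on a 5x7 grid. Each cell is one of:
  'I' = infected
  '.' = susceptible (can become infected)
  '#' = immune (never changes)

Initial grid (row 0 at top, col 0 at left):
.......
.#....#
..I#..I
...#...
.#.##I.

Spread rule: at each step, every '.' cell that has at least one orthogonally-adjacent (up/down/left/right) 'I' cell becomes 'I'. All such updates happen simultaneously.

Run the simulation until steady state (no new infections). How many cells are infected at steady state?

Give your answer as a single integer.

Step 0 (initial): 3 infected
Step 1: +7 new -> 10 infected
Step 2: +8 new -> 18 infected
Step 3: +6 new -> 24 infected
Step 4: +4 new -> 28 infected
Step 5: +0 new -> 28 infected

Answer: 28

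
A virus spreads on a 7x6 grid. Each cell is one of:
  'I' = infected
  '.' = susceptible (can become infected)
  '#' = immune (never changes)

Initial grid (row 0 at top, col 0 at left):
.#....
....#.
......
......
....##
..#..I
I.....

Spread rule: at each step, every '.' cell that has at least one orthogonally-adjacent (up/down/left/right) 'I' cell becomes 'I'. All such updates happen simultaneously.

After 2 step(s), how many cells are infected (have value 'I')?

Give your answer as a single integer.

Step 0 (initial): 2 infected
Step 1: +4 new -> 6 infected
Step 2: +5 new -> 11 infected

Answer: 11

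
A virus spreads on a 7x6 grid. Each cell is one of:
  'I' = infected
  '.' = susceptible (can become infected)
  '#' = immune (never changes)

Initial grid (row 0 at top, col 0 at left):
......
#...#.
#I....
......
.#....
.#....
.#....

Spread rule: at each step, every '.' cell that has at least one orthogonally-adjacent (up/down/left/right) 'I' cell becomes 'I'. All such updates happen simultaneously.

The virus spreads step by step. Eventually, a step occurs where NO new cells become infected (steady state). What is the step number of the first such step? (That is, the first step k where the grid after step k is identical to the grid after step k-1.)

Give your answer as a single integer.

Answer: 9

Derivation:
Step 0 (initial): 1 infected
Step 1: +3 new -> 4 infected
Step 2: +5 new -> 9 infected
Step 3: +7 new -> 16 infected
Step 4: +6 new -> 22 infected
Step 5: +7 new -> 29 infected
Step 6: +4 new -> 33 infected
Step 7: +2 new -> 35 infected
Step 8: +1 new -> 36 infected
Step 9: +0 new -> 36 infected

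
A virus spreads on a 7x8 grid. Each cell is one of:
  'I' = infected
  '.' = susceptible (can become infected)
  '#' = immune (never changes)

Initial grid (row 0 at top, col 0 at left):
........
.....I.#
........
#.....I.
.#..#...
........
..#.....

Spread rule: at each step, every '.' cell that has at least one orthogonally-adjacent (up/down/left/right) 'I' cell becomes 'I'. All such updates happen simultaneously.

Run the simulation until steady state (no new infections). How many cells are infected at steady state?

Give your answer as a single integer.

Step 0 (initial): 2 infected
Step 1: +8 new -> 10 infected
Step 2: +9 new -> 19 infected
Step 3: +8 new -> 27 infected
Step 4: +8 new -> 35 infected
Step 5: +7 new -> 42 infected
Step 6: +4 new -> 46 infected
Step 7: +1 new -> 47 infected
Step 8: +2 new -> 49 infected
Step 9: +2 new -> 51 infected
Step 10: +0 new -> 51 infected

Answer: 51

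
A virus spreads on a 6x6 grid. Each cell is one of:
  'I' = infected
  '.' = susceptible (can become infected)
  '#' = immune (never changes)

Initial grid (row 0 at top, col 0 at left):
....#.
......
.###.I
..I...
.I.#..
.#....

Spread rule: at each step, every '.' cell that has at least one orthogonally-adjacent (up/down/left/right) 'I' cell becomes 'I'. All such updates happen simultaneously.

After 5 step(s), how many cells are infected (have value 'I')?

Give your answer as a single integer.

Step 0 (initial): 3 infected
Step 1: +7 new -> 10 infected
Step 2: +7 new -> 17 infected
Step 3: +5 new -> 22 infected
Step 4: +4 new -> 26 infected
Step 5: +3 new -> 29 infected

Answer: 29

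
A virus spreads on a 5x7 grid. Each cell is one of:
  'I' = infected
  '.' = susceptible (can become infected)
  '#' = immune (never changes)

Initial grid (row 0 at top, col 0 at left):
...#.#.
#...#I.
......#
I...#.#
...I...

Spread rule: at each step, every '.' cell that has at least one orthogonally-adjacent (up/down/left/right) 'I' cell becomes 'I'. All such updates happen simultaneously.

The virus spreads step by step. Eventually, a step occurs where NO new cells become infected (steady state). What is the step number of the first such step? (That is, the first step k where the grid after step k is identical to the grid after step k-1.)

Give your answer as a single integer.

Step 0 (initial): 3 infected
Step 1: +8 new -> 11 infected
Step 2: +8 new -> 19 infected
Step 3: +4 new -> 23 infected
Step 4: +2 new -> 25 infected
Step 5: +2 new -> 27 infected
Step 6: +0 new -> 27 infected

Answer: 6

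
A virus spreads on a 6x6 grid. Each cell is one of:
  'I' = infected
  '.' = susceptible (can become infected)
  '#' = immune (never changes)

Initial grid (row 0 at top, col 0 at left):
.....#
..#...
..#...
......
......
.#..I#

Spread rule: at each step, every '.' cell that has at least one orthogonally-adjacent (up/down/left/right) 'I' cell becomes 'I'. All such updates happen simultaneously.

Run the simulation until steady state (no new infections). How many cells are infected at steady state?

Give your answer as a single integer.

Answer: 31

Derivation:
Step 0 (initial): 1 infected
Step 1: +2 new -> 3 infected
Step 2: +4 new -> 7 infected
Step 3: +4 new -> 11 infected
Step 4: +5 new -> 16 infected
Step 5: +5 new -> 21 infected
Step 6: +4 new -> 25 infected
Step 7: +3 new -> 28 infected
Step 8: +2 new -> 30 infected
Step 9: +1 new -> 31 infected
Step 10: +0 new -> 31 infected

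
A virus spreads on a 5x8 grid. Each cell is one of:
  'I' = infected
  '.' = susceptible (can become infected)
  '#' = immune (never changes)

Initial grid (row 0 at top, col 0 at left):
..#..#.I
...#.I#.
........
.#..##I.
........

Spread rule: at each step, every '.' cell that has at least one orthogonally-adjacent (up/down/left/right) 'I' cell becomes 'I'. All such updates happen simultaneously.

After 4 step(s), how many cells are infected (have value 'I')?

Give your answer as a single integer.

Step 0 (initial): 3 infected
Step 1: +7 new -> 10 infected
Step 2: +5 new -> 15 infected
Step 3: +3 new -> 18 infected
Step 4: +3 new -> 21 infected

Answer: 21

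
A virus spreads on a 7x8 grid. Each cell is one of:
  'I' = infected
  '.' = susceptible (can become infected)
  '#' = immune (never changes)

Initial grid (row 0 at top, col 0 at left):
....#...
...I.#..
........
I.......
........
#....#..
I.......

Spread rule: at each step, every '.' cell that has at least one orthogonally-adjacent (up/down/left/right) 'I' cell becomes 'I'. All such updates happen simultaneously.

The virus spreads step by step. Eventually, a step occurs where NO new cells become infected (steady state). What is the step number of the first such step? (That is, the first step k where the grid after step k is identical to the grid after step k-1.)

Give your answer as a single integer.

Answer: 9

Derivation:
Step 0 (initial): 3 infected
Step 1: +8 new -> 11 infected
Step 2: +11 new -> 22 infected
Step 3: +8 new -> 30 infected
Step 4: +5 new -> 35 infected
Step 5: +6 new -> 41 infected
Step 6: +5 new -> 46 infected
Step 7: +5 new -> 51 infected
Step 8: +1 new -> 52 infected
Step 9: +0 new -> 52 infected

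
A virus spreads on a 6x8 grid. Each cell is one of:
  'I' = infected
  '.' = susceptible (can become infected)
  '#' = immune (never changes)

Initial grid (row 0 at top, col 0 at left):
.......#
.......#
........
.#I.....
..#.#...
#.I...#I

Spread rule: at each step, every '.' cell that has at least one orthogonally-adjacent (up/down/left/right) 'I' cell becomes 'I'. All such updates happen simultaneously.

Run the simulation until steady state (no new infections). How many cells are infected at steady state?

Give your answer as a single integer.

Answer: 41

Derivation:
Step 0 (initial): 3 infected
Step 1: +5 new -> 8 infected
Step 2: +9 new -> 17 infected
Step 3: +11 new -> 28 infected
Step 4: +7 new -> 35 infected
Step 5: +4 new -> 39 infected
Step 6: +2 new -> 41 infected
Step 7: +0 new -> 41 infected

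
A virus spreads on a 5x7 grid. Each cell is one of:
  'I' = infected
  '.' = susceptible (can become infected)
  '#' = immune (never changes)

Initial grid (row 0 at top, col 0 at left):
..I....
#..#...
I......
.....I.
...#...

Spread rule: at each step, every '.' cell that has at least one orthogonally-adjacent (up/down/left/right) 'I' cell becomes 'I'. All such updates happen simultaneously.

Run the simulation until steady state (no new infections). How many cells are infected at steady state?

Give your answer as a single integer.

Answer: 32

Derivation:
Step 0 (initial): 3 infected
Step 1: +9 new -> 12 infected
Step 2: +12 new -> 24 infected
Step 3: +6 new -> 30 infected
Step 4: +2 new -> 32 infected
Step 5: +0 new -> 32 infected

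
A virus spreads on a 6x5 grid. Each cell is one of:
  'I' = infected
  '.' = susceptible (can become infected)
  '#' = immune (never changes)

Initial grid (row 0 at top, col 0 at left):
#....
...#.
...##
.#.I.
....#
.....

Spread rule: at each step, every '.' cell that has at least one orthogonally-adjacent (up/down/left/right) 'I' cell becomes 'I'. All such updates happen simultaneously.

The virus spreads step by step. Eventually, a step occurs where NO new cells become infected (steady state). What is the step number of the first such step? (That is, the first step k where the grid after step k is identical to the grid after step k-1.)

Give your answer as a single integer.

Step 0 (initial): 1 infected
Step 1: +3 new -> 4 infected
Step 2: +3 new -> 7 infected
Step 3: +5 new -> 12 infected
Step 4: +5 new -> 17 infected
Step 5: +5 new -> 22 infected
Step 6: +1 new -> 23 infected
Step 7: +1 new -> 24 infected
Step 8: +0 new -> 24 infected

Answer: 8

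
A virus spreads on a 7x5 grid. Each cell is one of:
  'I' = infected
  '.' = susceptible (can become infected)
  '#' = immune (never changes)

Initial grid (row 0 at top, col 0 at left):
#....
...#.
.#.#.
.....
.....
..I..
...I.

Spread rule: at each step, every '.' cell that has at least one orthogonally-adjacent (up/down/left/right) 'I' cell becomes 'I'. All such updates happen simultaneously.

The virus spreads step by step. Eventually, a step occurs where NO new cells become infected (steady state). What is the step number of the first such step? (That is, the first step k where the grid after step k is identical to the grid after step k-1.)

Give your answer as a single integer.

Answer: 8

Derivation:
Step 0 (initial): 2 infected
Step 1: +5 new -> 7 infected
Step 2: +6 new -> 13 infected
Step 3: +6 new -> 19 infected
Step 4: +3 new -> 22 infected
Step 5: +4 new -> 26 infected
Step 6: +4 new -> 30 infected
Step 7: +1 new -> 31 infected
Step 8: +0 new -> 31 infected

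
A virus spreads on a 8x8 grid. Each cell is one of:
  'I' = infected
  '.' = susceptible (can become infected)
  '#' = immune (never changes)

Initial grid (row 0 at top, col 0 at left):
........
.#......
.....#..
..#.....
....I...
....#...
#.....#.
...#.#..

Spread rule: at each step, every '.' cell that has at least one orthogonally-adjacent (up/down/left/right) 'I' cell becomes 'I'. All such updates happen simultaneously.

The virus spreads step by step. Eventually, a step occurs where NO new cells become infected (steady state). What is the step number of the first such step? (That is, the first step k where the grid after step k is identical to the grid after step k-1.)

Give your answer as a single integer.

Step 0 (initial): 1 infected
Step 1: +3 new -> 4 infected
Step 2: +7 new -> 11 infected
Step 3: +9 new -> 20 infected
Step 4: +12 new -> 32 infected
Step 5: +12 new -> 44 infected
Step 6: +6 new -> 50 infected
Step 7: +5 new -> 55 infected
Step 8: +1 new -> 56 infected
Step 9: +0 new -> 56 infected

Answer: 9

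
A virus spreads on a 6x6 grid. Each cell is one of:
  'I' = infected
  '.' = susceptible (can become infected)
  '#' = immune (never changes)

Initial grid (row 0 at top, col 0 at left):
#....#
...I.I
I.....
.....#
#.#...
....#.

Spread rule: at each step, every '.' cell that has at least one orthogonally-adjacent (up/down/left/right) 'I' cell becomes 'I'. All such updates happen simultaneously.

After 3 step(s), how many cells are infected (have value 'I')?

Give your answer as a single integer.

Step 0 (initial): 3 infected
Step 1: +8 new -> 11 infected
Step 2: +7 new -> 18 infected
Step 3: +5 new -> 23 infected

Answer: 23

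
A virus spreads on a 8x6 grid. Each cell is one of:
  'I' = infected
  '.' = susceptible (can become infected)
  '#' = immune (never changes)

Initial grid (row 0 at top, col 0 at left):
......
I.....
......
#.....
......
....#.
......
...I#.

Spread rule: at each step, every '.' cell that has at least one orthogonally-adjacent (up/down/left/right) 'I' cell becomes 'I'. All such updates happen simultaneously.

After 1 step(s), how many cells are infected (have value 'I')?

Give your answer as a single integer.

Answer: 7

Derivation:
Step 0 (initial): 2 infected
Step 1: +5 new -> 7 infected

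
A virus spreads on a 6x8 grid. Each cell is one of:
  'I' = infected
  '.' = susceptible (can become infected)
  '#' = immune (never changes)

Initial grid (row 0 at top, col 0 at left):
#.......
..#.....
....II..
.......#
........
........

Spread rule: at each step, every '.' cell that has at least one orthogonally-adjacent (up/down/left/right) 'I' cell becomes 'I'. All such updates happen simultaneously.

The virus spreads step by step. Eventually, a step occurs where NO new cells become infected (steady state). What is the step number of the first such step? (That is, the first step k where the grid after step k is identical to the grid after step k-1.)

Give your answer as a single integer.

Step 0 (initial): 2 infected
Step 1: +6 new -> 8 infected
Step 2: +10 new -> 18 infected
Step 3: +9 new -> 27 infected
Step 4: +9 new -> 36 infected
Step 5: +6 new -> 42 infected
Step 6: +2 new -> 44 infected
Step 7: +1 new -> 45 infected
Step 8: +0 new -> 45 infected

Answer: 8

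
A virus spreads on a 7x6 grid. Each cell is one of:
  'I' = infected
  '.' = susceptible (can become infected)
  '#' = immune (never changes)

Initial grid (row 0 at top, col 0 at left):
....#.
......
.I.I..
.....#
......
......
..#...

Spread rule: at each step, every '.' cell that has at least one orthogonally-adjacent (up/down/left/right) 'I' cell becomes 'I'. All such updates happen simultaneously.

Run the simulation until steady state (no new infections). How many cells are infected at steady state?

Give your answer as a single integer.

Answer: 39

Derivation:
Step 0 (initial): 2 infected
Step 1: +7 new -> 9 infected
Step 2: +11 new -> 20 infected
Step 3: +8 new -> 28 infected
Step 4: +7 new -> 35 infected
Step 5: +3 new -> 38 infected
Step 6: +1 new -> 39 infected
Step 7: +0 new -> 39 infected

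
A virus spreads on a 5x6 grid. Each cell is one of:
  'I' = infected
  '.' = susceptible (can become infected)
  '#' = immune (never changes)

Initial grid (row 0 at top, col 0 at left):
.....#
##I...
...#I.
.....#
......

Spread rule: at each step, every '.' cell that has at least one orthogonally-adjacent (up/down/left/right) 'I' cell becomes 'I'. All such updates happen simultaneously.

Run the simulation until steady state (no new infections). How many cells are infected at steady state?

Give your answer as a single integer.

Answer: 25

Derivation:
Step 0 (initial): 2 infected
Step 1: +6 new -> 8 infected
Step 2: +8 new -> 16 infected
Step 3: +6 new -> 22 infected
Step 4: +2 new -> 24 infected
Step 5: +1 new -> 25 infected
Step 6: +0 new -> 25 infected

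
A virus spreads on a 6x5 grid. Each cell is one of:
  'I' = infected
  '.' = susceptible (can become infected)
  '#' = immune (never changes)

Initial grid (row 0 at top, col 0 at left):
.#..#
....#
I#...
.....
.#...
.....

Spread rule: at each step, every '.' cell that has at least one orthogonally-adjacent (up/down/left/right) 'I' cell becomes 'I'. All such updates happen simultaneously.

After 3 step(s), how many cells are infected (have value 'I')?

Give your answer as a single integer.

Step 0 (initial): 1 infected
Step 1: +2 new -> 3 infected
Step 2: +4 new -> 7 infected
Step 3: +3 new -> 10 infected

Answer: 10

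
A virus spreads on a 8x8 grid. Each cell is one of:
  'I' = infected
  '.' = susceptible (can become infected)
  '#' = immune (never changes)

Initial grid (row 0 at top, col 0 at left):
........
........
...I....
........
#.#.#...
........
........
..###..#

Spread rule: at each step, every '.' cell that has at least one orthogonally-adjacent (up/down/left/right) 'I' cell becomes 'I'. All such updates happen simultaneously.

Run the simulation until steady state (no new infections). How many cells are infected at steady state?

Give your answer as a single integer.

Step 0 (initial): 1 infected
Step 1: +4 new -> 5 infected
Step 2: +8 new -> 13 infected
Step 3: +9 new -> 22 infected
Step 4: +12 new -> 34 infected
Step 5: +9 new -> 43 infected
Step 6: +6 new -> 49 infected
Step 7: +5 new -> 54 infected
Step 8: +3 new -> 57 infected
Step 9: +0 new -> 57 infected

Answer: 57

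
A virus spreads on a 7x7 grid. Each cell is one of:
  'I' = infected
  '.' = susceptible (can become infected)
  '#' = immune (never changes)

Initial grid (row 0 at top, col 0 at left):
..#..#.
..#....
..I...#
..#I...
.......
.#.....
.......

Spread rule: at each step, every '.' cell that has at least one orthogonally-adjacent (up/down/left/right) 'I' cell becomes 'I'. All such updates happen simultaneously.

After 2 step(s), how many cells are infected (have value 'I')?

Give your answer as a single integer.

Answer: 15

Derivation:
Step 0 (initial): 2 infected
Step 1: +4 new -> 6 infected
Step 2: +9 new -> 15 infected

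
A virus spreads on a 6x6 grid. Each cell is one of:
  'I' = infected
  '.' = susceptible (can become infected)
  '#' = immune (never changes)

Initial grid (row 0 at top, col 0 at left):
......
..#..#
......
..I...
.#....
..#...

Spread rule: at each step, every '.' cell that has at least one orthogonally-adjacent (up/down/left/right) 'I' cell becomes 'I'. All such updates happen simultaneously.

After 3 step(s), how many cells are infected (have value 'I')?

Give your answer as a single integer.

Step 0 (initial): 1 infected
Step 1: +4 new -> 5 infected
Step 2: +5 new -> 10 infected
Step 3: +8 new -> 18 infected

Answer: 18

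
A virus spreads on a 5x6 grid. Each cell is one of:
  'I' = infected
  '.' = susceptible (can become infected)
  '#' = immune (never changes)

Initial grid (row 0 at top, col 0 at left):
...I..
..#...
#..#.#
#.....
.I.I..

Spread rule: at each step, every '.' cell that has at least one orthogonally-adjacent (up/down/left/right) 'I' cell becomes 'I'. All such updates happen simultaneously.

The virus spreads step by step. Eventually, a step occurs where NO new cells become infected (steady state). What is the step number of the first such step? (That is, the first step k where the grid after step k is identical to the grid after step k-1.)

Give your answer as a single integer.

Step 0 (initial): 3 infected
Step 1: +8 new -> 11 infected
Step 2: +7 new -> 18 infected
Step 3: +6 new -> 24 infected
Step 4: +1 new -> 25 infected
Step 5: +0 new -> 25 infected

Answer: 5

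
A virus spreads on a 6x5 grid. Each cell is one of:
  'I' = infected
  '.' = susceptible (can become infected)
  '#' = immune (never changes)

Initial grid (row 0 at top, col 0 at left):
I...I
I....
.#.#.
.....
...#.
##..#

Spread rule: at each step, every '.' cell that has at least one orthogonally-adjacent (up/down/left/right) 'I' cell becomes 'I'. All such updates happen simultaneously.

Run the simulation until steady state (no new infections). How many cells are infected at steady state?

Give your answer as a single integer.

Step 0 (initial): 3 infected
Step 1: +5 new -> 8 infected
Step 2: +5 new -> 13 infected
Step 3: +4 new -> 17 infected
Step 4: +4 new -> 21 infected
Step 5: +1 new -> 22 infected
Step 6: +1 new -> 23 infected
Step 7: +1 new -> 24 infected
Step 8: +0 new -> 24 infected

Answer: 24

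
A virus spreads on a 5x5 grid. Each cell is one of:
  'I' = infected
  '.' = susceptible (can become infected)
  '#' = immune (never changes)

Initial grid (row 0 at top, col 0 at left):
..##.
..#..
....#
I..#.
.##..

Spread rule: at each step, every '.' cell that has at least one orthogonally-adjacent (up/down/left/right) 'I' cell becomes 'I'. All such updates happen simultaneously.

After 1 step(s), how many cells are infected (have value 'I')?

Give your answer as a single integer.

Answer: 4

Derivation:
Step 0 (initial): 1 infected
Step 1: +3 new -> 4 infected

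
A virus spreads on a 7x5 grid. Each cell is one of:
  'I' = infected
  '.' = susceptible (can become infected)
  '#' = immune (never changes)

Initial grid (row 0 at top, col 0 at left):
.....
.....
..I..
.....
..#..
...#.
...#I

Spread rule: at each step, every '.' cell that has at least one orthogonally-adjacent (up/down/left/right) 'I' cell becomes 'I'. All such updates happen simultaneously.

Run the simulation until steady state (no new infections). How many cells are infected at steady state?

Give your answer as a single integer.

Answer: 32

Derivation:
Step 0 (initial): 2 infected
Step 1: +5 new -> 7 infected
Step 2: +8 new -> 15 infected
Step 3: +8 new -> 23 infected
Step 4: +4 new -> 27 infected
Step 5: +3 new -> 30 infected
Step 6: +2 new -> 32 infected
Step 7: +0 new -> 32 infected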